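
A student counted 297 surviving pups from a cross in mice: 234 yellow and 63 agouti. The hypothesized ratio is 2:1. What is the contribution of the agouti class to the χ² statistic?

Total ratio parts = 3. Expected numbers out of 297:
  yellow: 297 × 2/3 = 198
  agouti: 297 × 1/3 = 99
Contribution of agouti: (63 − 99)² / 99 = 13.0909

13.091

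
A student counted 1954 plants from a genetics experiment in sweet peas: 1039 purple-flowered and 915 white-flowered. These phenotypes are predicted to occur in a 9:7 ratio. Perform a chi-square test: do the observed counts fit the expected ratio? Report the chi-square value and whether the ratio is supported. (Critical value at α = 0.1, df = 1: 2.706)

7.518; not consistent

Expected counts for N = 1954 under a 9:7 ratio (total parts = 16):
  purple-flowered: 1954 × 9/16 = 1099.125
  white-flowered: 1954 × 7/16 = 854.875
χ² = Σ (O − E)² / E
  purple-flowered: (1039 − 1099.125)² / 1099.125 = 3.2890
  white-flowered: (915 − 854.875)² / 854.875 = 4.2287
χ² = 3.2890 + 4.2287 = 7.5177 ≈ 7.518
Degrees of freedom = 2 − 1 = 1; critical value at α = 0.1 is 2.706.
Since 7.518 > 2.706, we reject the null hypothesis — the data do not fit the 9:7 ratio.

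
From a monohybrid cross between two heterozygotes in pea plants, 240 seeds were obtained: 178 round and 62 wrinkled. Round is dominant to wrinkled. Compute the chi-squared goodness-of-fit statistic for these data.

For a monohybrid cross between heterozygotes with complete dominance, the expected phenotypic ratio is 3:1.
Expected counts for N = 240 under a 3:1 ratio (total parts = 4):
  round: 240 × 3/4 = 180
  wrinkled: 240 × 1/4 = 60
χ² = Σ (O − E)² / E
  round: (178 − 180)² / 180 = 0.0222
  wrinkled: (62 − 60)² / 60 = 0.0667
χ² = 0.0222 + 0.0667 = 0.0889 ≈ 0.089

0.089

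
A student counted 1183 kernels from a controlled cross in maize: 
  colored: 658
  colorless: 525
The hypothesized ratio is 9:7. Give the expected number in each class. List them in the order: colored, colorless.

665.4375, 517.5625

The 9:7 ratio has 16 parts, so with N = 1183 the expected counts are:
  colored: 1183 × 9/16 = 665.4375
  colorless: 1183 × 7/16 = 517.5625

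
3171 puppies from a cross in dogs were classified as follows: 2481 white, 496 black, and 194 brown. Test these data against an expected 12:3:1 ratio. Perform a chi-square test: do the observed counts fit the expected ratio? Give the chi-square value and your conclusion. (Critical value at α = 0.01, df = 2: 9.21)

Expected counts for N = 3171 under a 12:3:1 ratio (total parts = 16):
  white: 3171 × 12/16 = 2378.25
  black: 3171 × 3/16 = 594.5625
  brown: 3171 × 1/16 = 198.1875
χ² = Σ (O − E)² / E
  white: (2481 − 2378.25)² / 2378.25 = 4.4392
  black: (496 − 594.5625)² / 594.5625 = 16.3390
  brown: (194 − 198.1875)² / 198.1875 = 0.0885
χ² = 4.4392 + 16.3390 + 0.0885 = 20.8667 ≈ 20.867
Degrees of freedom = 3 − 1 = 2; critical value at α = 0.01 is 9.21.
Since 20.867 > 9.21, we reject the null hypothesis — the data do not fit the 12:3:1 ratio.

20.867; not consistent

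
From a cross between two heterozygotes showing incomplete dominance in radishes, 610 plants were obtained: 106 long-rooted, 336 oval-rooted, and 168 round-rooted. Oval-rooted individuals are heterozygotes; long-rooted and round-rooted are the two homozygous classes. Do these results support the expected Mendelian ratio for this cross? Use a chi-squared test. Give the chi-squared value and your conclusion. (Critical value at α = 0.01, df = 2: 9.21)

18.905; not consistent

With incomplete dominance, a heterozygote × heterozygote cross gives a 1:2:1 phenotypic ratio.
Under the 1:2:1 hypothesis (Σ ratio = 4, N = 610):
  long-rooted: 610 × 1/4 = 152.5
  oval-rooted: 610 × 2/4 = 305
  round-rooted: 610 × 1/4 = 152.5
χ² = Σ (O − E)² / E
  long-rooted: (106 − 152.5)² / 152.5 = 14.1787
  oval-rooted: (336 − 305)² / 305 = 3.1508
  round-rooted: (168 − 152.5)² / 152.5 = 1.5754
χ² = 14.1787 + 3.1508 + 1.5754 = 18.9049 ≈ 18.905
Degrees of freedom = 3 − 1 = 2; critical value at α = 0.01 is 9.21.
Since 18.905 > 9.21, we reject the null hypothesis — the data do not fit the 1:2:1 ratio.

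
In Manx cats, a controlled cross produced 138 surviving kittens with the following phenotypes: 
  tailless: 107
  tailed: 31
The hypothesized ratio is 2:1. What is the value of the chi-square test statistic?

Total ratio parts = 3. Expected numbers out of 138:
  tailless: 138 × 2/3 = 92
  tailed: 138 × 1/3 = 46
χ² = Σ (O − E)² / E
  tailless: (107 − 92)² / 92 = 2.4457
  tailed: (31 − 46)² / 46 = 4.8913
χ² = 2.4457 + 4.8913 = 7.337

7.337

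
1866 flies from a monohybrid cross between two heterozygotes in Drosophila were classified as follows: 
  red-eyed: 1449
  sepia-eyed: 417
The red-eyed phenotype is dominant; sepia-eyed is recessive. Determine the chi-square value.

7.003

For a monohybrid cross between heterozygotes with complete dominance, the expected phenotypic ratio is 3:1.
The 3:1 ratio has 4 parts, so with N = 1866 the expected counts are:
  red-eyed: 1866 × 3/4 = 1399.5
  sepia-eyed: 1866 × 1/4 = 466.5
χ² = Σ (O − E)² / E
  red-eyed: (1449 − 1399.5)² / 1399.5 = 1.7508
  sepia-eyed: (417 − 466.5)² / 466.5 = 5.2524
χ² = 1.7508 + 5.2524 = 7.0032 ≈ 7.003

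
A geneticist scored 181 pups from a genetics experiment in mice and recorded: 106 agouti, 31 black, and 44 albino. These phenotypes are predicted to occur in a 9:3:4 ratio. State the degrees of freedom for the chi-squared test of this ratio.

A goodness-of-fit test with 3 phenotype classes has df = 3 − 1 = 2.

2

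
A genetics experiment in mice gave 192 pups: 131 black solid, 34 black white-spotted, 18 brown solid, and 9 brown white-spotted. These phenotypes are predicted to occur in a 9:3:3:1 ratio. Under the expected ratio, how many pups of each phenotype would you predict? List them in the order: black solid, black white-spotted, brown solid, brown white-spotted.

The 9:3:3:1 ratio has 16 parts, so with N = 192 the expected counts are:
  black solid: 192 × 9/16 = 108
  black white-spotted: 192 × 3/16 = 36
  brown solid: 192 × 3/16 = 36
  brown white-spotted: 192 × 1/16 = 12

108, 36, 36, 12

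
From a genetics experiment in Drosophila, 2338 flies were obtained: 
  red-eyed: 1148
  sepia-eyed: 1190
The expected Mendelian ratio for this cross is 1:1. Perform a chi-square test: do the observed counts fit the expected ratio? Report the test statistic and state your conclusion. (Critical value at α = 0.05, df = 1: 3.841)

0.754; consistent

Total ratio parts = 2. Expected numbers out of 2338:
  red-eyed: 2338 × 1/2 = 1169
  sepia-eyed: 2338 × 1/2 = 1169
χ² = Σ (O − E)² / E
  red-eyed: (1148 − 1169)² / 1169 = 0.3772
  sepia-eyed: (1190 − 1169)² / 1169 = 0.3772
χ² = 0.3772 + 0.3772 = 0.7544 ≈ 0.754
Degrees of freedom = 2 − 1 = 1; critical value at α = 0.05 is 3.841.
Since 0.754 < 3.841, we fail to reject the null hypothesis — the data are consistent with the 1:1 ratio.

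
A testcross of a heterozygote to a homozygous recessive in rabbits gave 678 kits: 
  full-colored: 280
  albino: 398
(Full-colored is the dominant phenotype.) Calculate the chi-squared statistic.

A testcross of a heterozygote (Aa × aa) gives a 1:1 phenotypic ratio.
Under the 1:1 hypothesis (Σ ratio = 2, N = 678):
  full-colored: 678 × 1/2 = 339
  albino: 678 × 1/2 = 339
χ² = Σ (O − E)² / E
  full-colored: (280 − 339)² / 339 = 10.2684
  albino: (398 − 339)² / 339 = 10.2684
χ² = 10.2684 + 10.2684 = 20.5368 ≈ 20.537

20.537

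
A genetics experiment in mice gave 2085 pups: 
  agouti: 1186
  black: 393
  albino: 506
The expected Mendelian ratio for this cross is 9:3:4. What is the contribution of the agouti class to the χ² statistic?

0.148

The 9:3:4 ratio has 16 parts, so with N = 2085 the expected counts are:
  agouti: 2085 × 9/16 = 1172.8125
  black: 2085 × 3/16 = 390.9375
  albino: 2085 × 4/16 = 521.25
Contribution of agouti: (1186 − 1172.8125)² / 1172.8125 = 0.1483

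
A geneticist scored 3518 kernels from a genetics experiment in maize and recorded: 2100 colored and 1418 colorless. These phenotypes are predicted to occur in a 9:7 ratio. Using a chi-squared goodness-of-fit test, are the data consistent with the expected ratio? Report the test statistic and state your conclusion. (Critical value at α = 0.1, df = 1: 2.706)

16.946; not consistent

Under the 9:7 hypothesis (Σ ratio = 16, N = 3518):
  colored: 3518 × 9/16 = 1978.875
  colorless: 3518 × 7/16 = 1539.125
χ² = Σ (O − E)² / E
  colored: (2100 − 1978.875)² / 1978.875 = 7.4139
  colorless: (1418 − 1539.125)² / 1539.125 = 9.5322
χ² = 7.4139 + 9.5322 = 16.9461 ≈ 16.946
Degrees of freedom = 2 − 1 = 1; critical value at α = 0.1 is 2.706.
Since 16.946 > 2.706, we reject the null hypothesis — the data do not fit the 9:7 ratio.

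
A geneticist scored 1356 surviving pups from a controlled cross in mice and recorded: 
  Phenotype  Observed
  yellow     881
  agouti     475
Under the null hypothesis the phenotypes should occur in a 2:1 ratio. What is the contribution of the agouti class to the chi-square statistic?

1.170

The 2:1 ratio has 3 parts, so with N = 1356 the expected counts are:
  yellow: 1356 × 2/3 = 904
  agouti: 1356 × 1/3 = 452
Contribution of agouti: (475 − 452)² / 452 = 1.1704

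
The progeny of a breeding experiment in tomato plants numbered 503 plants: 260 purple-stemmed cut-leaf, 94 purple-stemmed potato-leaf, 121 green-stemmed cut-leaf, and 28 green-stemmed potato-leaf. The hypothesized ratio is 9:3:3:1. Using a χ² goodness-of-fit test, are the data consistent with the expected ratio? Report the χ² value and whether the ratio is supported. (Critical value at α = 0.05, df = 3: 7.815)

Expected counts for N = 503 under a 9:3:3:1 ratio (total parts = 16):
  purple-stemmed cut-leaf: 503 × 9/16 = 282.9375
  purple-stemmed potato-leaf: 503 × 3/16 = 94.3125
  green-stemmed cut-leaf: 503 × 3/16 = 94.3125
  green-stemmed potato-leaf: 503 × 1/16 = 31.4375
χ² = Σ (O − E)² / E
  purple-stemmed cut-leaf: (260 − 282.9375)² / 282.9375 = 1.8595
  purple-stemmed potato-leaf: (94 − 94.3125)² / 94.3125 = 0.0010
  green-stemmed cut-leaf: (121 − 94.3125)² / 94.3125 = 7.5517
  green-stemmed potato-leaf: (28 − 31.4375)² / 31.4375 = 0.3759
χ² = 1.8595 + 0.0010 + 7.5517 + 0.3759 = 9.7881 ≈ 9.788
Degrees of freedom = 4 − 1 = 3; critical value at α = 0.05 is 7.815.
Since 9.788 > 7.815, we reject the null hypothesis — the data do not fit the 9:3:3:1 ratio.

9.788; not consistent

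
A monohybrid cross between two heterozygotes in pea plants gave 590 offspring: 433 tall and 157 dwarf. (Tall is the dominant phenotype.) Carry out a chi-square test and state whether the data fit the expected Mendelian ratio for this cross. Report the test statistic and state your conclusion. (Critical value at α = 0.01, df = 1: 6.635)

For a monohybrid cross between heterozygotes with complete dominance, the expected phenotypic ratio is 3:1.
Expected counts for N = 590 under a 3:1 ratio (total parts = 4):
  tall: 590 × 3/4 = 442.5
  dwarf: 590 × 1/4 = 147.5
χ² = Σ (O − E)² / E
  tall: (433 − 442.5)² / 442.5 = 0.2040
  dwarf: (157 − 147.5)² / 147.5 = 0.6119
χ² = 0.2040 + 0.6119 = 0.8159 ≈ 0.816
Degrees of freedom = 2 − 1 = 1; critical value at α = 0.01 is 6.635.
Since 0.816 < 6.635, we fail to reject the null hypothesis — the data are consistent with the 3:1 ratio.

0.816; consistent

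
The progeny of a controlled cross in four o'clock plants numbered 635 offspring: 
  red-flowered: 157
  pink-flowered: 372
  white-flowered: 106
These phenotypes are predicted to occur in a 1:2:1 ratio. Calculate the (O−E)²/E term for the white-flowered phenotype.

Expected counts for N = 635 under a 1:2:1 ratio (total parts = 4):
  red-flowered: 635 × 1/4 = 158.75
  pink-flowered: 635 × 2/4 = 317.5
  white-flowered: 635 × 1/4 = 158.75
Contribution of white-flowered: (106 − 158.75)² / 158.75 = 17.5280

17.528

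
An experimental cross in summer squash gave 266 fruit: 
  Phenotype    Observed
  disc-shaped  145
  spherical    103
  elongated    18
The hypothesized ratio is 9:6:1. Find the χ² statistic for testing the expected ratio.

0.363

Total ratio parts = 16. Expected numbers out of 266:
  disc-shaped: 266 × 9/16 = 149.625
  spherical: 266 × 6/16 = 99.75
  elongated: 266 × 1/16 = 16.625
χ² = Σ (O − E)² / E
  disc-shaped: (145 − 149.625)² / 149.625 = 0.1430
  spherical: (103 − 99.75)² / 99.75 = 0.1059
  elongated: (18 − 16.625)² / 16.625 = 0.1137
χ² = 0.1430 + 0.1059 + 0.1137 = 0.3626 ≈ 0.363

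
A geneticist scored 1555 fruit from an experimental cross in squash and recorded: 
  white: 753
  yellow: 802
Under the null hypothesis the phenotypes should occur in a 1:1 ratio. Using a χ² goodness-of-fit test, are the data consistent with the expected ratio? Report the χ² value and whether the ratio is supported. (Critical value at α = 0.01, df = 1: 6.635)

Total ratio parts = 2. Expected numbers out of 1555:
  white: 1555 × 1/2 = 777.5
  yellow: 1555 × 1/2 = 777.5
χ² = Σ (O − E)² / E
  white: (753 − 777.5)² / 777.5 = 0.7720
  yellow: (802 − 777.5)² / 777.5 = 0.7720
χ² = 0.7720 + 0.7720 = 1.544
Degrees of freedom = 2 − 1 = 1; critical value at α = 0.01 is 6.635.
Since 1.544 < 6.635, we fail to reject the null hypothesis — the data are consistent with the 1:1 ratio.

1.544; consistent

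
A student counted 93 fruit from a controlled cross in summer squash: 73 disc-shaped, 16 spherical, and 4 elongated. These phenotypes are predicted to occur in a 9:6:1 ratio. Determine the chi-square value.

18.962

Total ratio parts = 16. Expected numbers out of 93:
  disc-shaped: 93 × 9/16 = 52.3125
  spherical: 93 × 6/16 = 34.875
  elongated: 93 × 1/16 = 5.8125
χ² = Σ (O − E)² / E
  disc-shaped: (73 − 52.3125)² / 52.3125 = 8.1811
  spherical: (16 − 34.875)² / 34.875 = 10.2155
  elongated: (4 − 5.8125)² / 5.8125 = 0.5652
χ² = 8.1811 + 10.2155 + 0.5652 = 18.9618 ≈ 18.962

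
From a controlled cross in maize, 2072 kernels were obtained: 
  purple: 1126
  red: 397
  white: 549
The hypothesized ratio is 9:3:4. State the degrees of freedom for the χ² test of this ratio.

A goodness-of-fit test with 3 phenotype classes has df = 3 − 1 = 2.

2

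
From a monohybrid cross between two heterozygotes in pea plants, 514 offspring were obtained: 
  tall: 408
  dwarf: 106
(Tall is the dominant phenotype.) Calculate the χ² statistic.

5.253

For a monohybrid cross between heterozygotes with complete dominance, the expected phenotypic ratio is 3:1.
Expected counts for N = 514 under a 3:1 ratio (total parts = 4):
  tall: 514 × 3/4 = 385.5
  dwarf: 514 × 1/4 = 128.5
χ² = Σ (O − E)² / E
  tall: (408 − 385.5)² / 385.5 = 1.3132
  dwarf: (106 − 128.5)² / 128.5 = 3.9397
χ² = 1.3132 + 3.9397 = 5.2529 ≈ 5.253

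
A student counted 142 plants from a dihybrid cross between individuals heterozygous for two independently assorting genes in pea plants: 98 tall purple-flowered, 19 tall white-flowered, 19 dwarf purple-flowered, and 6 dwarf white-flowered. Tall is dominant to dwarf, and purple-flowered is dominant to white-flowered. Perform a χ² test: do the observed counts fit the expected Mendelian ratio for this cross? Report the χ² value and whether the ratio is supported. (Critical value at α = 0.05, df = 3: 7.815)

9.412; not consistent

A dihybrid F₂ with independent assortment and complete dominance at both loci gives a 9:3:3:1 phenotypic ratio.
Expected counts for N = 142 under a 9:3:3:1 ratio (total parts = 16):
  tall purple-flowered: 142 × 9/16 = 79.875
  tall white-flowered: 142 × 3/16 = 26.625
  dwarf purple-flowered: 142 × 3/16 = 26.625
  dwarf white-flowered: 142 × 1/16 = 8.875
χ² = Σ (O − E)² / E
  tall purple-flowered: (98 − 79.875)² / 79.875 = 4.1129
  tall white-flowered: (19 − 26.625)² / 26.625 = 2.1837
  dwarf purple-flowered: (19 − 26.625)² / 26.625 = 2.1837
  dwarf white-flowered: (6 − 8.875)² / 8.875 = 0.9313
χ² = 4.1129 + 2.1837 + 2.1837 + 0.9313 = 9.4116 ≈ 9.412
Degrees of freedom = 4 − 1 = 3; critical value at α = 0.05 is 7.815.
Since 9.412 > 7.815, we reject the null hypothesis — the data do not fit the 9:3:3:1 ratio.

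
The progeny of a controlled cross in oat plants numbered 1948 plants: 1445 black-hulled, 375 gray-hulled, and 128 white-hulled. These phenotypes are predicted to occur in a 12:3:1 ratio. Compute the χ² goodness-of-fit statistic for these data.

The 12:3:1 ratio has 16 parts, so with N = 1948 the expected counts are:
  black-hulled: 1948 × 12/16 = 1461
  gray-hulled: 1948 × 3/16 = 365.25
  white-hulled: 1948 × 1/16 = 121.75
χ² = Σ (O − E)² / E
  black-hulled: (1445 − 1461)² / 1461 = 0.1752
  gray-hulled: (375 − 365.25)² / 365.25 = 0.2603
  white-hulled: (128 − 121.75)² / 121.75 = 0.3208
χ² = 0.1752 + 0.2603 + 0.3208 = 0.7563 ≈ 0.756

0.756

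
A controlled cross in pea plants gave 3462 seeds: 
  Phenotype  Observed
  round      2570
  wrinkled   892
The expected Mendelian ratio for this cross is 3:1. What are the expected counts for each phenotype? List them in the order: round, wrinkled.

2596.5, 865.5

The 3:1 ratio has 4 parts, so with N = 3462 the expected counts are:
  round: 3462 × 3/4 = 2596.5
  wrinkled: 3462 × 1/4 = 865.5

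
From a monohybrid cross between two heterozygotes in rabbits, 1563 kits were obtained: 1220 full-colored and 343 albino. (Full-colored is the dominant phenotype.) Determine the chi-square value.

For a monohybrid cross between heterozygotes with complete dominance, the expected phenotypic ratio is 3:1.
Total ratio parts = 4. Expected numbers out of 1563:
  full-colored: 1563 × 3/4 = 1172.25
  albino: 1563 × 1/4 = 390.75
χ² = Σ (O − E)² / E
  full-colored: (1220 − 1172.25)² / 1172.25 = 1.9450
  albino: (343 − 390.75)² / 390.75 = 5.8351
χ² = 1.9450 + 5.8351 = 7.7801 ≈ 7.780

7.780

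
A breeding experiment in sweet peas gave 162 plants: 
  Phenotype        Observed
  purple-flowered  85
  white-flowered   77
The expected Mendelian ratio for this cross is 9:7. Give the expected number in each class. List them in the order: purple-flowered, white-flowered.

The 9:7 ratio has 16 parts, so with N = 162 the expected counts are:
  purple-flowered: 162 × 9/16 = 91.125
  white-flowered: 162 × 7/16 = 70.875

91.125, 70.875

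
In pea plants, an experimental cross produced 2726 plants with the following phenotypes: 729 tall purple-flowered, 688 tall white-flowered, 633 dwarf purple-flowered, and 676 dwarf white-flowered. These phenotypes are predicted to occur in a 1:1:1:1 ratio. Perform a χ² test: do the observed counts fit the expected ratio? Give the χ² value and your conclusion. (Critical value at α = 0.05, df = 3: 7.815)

6.869; consistent

Expected counts for N = 2726 under a 1:1:1:1 ratio (total parts = 4):
  tall purple-flowered: 2726 × 1/4 = 681.5
  tall white-flowered: 2726 × 1/4 = 681.5
  dwarf purple-flowered: 2726 × 1/4 = 681.5
  dwarf white-flowered: 2726 × 1/4 = 681.5
χ² = Σ (O − E)² / E
  tall purple-flowered: (729 − 681.5)² / 681.5 = 3.3107
  tall white-flowered: (688 − 681.5)² / 681.5 = 0.0620
  dwarf purple-flowered: (633 − 681.5)² / 681.5 = 3.4516
  dwarf white-flowered: (676 − 681.5)² / 681.5 = 0.0444
χ² = 3.3107 + 0.0620 + 3.4516 + 0.0444 = 6.8687 ≈ 6.869
Degrees of freedom = 4 − 1 = 3; critical value at α = 0.05 is 7.815.
Since 6.869 < 7.815, we fail to reject the null hypothesis — the data are consistent with the 1:1:1:1 ratio.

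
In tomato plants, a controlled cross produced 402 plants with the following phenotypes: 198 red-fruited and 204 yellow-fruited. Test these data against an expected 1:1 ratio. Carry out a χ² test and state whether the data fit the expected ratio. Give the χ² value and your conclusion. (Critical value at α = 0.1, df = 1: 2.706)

0.090; consistent

Total ratio parts = 2. Expected numbers out of 402:
  red-fruited: 402 × 1/2 = 201
  yellow-fruited: 402 × 1/2 = 201
χ² = Σ (O − E)² / E
  red-fruited: (198 − 201)² / 201 = 0.0448
  yellow-fruited: (204 − 201)² / 201 = 0.0448
χ² = 0.0448 + 0.0448 = 0.0896 ≈ 0.090
Degrees of freedom = 2 − 1 = 1; critical value at α = 0.1 is 2.706.
Since 0.090 < 2.706, we fail to reject the null hypothesis — the data are consistent with the 1:1 ratio.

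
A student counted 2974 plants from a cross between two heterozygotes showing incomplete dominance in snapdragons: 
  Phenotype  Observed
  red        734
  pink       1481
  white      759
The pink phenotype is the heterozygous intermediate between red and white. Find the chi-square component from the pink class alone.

With incomplete dominance, a heterozygote × heterozygote cross gives a 1:2:1 phenotypic ratio.
Under the 1:2:1 hypothesis (Σ ratio = 4, N = 2974):
  red: 2974 × 1/4 = 743.5
  pink: 2974 × 2/4 = 1487
  white: 2974 × 1/4 = 743.5
Contribution of pink: (1481 − 1487)² / 1487 = 0.0242

0.024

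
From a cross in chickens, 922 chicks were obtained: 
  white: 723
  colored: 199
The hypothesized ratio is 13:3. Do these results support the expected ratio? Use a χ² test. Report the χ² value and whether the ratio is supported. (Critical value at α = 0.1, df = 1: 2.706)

4.859; not consistent

Under the 13:3 hypothesis (Σ ratio = 16, N = 922):
  white: 922 × 13/16 = 749.125
  colored: 922 × 3/16 = 172.875
χ² = Σ (O − E)² / E
  white: (723 − 749.125)² / 749.125 = 0.9111
  colored: (199 − 172.875)² / 172.875 = 3.9480
χ² = 0.9111 + 3.9480 = 4.8591 ≈ 4.859
Degrees of freedom = 2 − 1 = 1; critical value at α = 0.1 is 2.706.
Since 4.859 > 2.706, we reject the null hypothesis — the data do not fit the 13:3 ratio.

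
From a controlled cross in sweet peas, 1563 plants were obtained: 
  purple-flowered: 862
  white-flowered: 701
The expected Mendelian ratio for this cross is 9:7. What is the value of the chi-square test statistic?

0.768

Under the 9:7 hypothesis (Σ ratio = 16, N = 1563):
  purple-flowered: 1563 × 9/16 = 879.1875
  white-flowered: 1563 × 7/16 = 683.8125
χ² = Σ (O − E)² / E
  purple-flowered: (862 − 879.1875)² / 879.1875 = 0.3360
  white-flowered: (701 − 683.8125)² / 683.8125 = 0.4320
χ² = 0.3360 + 0.4320 = 0.768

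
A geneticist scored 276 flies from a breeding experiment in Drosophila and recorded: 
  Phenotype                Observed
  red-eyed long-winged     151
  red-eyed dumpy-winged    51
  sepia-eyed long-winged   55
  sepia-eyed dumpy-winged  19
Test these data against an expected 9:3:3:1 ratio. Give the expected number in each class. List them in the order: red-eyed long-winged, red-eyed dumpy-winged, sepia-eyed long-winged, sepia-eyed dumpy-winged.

155.25, 51.75, 51.75, 17.25

Expected counts for N = 276 under a 9:3:3:1 ratio (total parts = 16):
  red-eyed long-winged: 276 × 9/16 = 155.25
  red-eyed dumpy-winged: 276 × 3/16 = 51.75
  sepia-eyed long-winged: 276 × 3/16 = 51.75
  sepia-eyed dumpy-winged: 276 × 1/16 = 17.25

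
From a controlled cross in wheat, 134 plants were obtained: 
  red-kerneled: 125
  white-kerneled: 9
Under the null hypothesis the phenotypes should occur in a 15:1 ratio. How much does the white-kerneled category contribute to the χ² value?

Under the 15:1 hypothesis (Σ ratio = 16, N = 134):
  red-kerneled: 134 × 15/16 = 125.625
  white-kerneled: 134 × 1/16 = 8.375
Contribution of white-kerneled: (9 − 8.375)² / 8.375 = 0.0466

0.047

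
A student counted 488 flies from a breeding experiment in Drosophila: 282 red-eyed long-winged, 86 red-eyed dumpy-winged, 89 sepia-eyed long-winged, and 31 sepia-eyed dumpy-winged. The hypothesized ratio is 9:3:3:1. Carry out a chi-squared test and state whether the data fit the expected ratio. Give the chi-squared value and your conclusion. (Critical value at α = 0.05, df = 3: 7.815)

0.612; consistent

Total ratio parts = 16. Expected numbers out of 488:
  red-eyed long-winged: 488 × 9/16 = 274.5
  red-eyed dumpy-winged: 488 × 3/16 = 91.5
  sepia-eyed long-winged: 488 × 3/16 = 91.5
  sepia-eyed dumpy-winged: 488 × 1/16 = 30.5
χ² = Σ (O − E)² / E
  red-eyed long-winged: (282 − 274.5)² / 274.5 = 0.2049
  red-eyed dumpy-winged: (86 − 91.5)² / 91.5 = 0.3306
  sepia-eyed long-winged: (89 − 91.5)² / 91.5 = 0.0683
  sepia-eyed dumpy-winged: (31 − 30.5)² / 30.5 = 0.0082
χ² = 0.2049 + 0.3306 + 0.0683 + 0.0082 = 0.612
Degrees of freedom = 4 − 1 = 3; critical value at α = 0.05 is 7.815.
Since 0.612 < 7.815, we fail to reject the null hypothesis — the data are consistent with the 9:3:3:1 ratio.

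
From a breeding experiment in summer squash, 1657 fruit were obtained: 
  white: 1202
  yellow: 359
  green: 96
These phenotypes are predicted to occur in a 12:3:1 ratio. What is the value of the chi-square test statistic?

Under the 12:3:1 hypothesis (Σ ratio = 16, N = 1657):
  white: 1657 × 12/16 = 1242.75
  yellow: 1657 × 3/16 = 310.6875
  green: 1657 × 1/16 = 103.5625
χ² = Σ (O − E)² / E
  white: (1202 − 1242.75)² / 1242.75 = 1.3362
  yellow: (359 − 310.6875)² / 310.6875 = 7.5127
  green: (96 − 103.5625)² / 103.5625 = 0.5522
χ² = 1.3362 + 7.5127 + 0.5522 = 9.4011 ≈ 9.401

9.401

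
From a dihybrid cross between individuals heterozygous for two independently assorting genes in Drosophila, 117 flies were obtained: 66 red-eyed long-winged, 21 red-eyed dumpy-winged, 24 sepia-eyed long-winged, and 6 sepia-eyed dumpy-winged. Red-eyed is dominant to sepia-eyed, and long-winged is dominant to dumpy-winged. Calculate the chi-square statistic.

0.470

A dihybrid F₂ with independent assortment and complete dominance at both loci gives a 9:3:3:1 phenotypic ratio.
Expected counts for N = 117 under a 9:3:3:1 ratio (total parts = 16):
  red-eyed long-winged: 117 × 9/16 = 65.8125
  red-eyed dumpy-winged: 117 × 3/16 = 21.9375
  sepia-eyed long-winged: 117 × 3/16 = 21.9375
  sepia-eyed dumpy-winged: 117 × 1/16 = 7.3125
χ² = Σ (O − E)² / E
  red-eyed long-winged: (66 − 65.8125)² / 65.8125 = 0.0005
  red-eyed dumpy-winged: (21 − 21.9375)² / 21.9375 = 0.0401
  sepia-eyed long-winged: (24 − 21.9375)² / 21.9375 = 0.1939
  sepia-eyed dumpy-winged: (6 − 7.3125)² / 7.3125 = 0.2356
χ² = 0.0005 + 0.0401 + 0.1939 + 0.2356 = 0.4701 ≈ 0.470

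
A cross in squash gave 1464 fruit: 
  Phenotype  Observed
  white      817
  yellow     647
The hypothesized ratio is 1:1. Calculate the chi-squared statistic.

19.740

Under the 1:1 hypothesis (Σ ratio = 2, N = 1464):
  white: 1464 × 1/2 = 732
  yellow: 1464 × 1/2 = 732
χ² = Σ (O − E)² / E
  white: (817 − 732)² / 732 = 9.8702
  yellow: (647 − 732)² / 732 = 9.8702
χ² = 9.8702 + 9.8702 = 19.7404 ≈ 19.740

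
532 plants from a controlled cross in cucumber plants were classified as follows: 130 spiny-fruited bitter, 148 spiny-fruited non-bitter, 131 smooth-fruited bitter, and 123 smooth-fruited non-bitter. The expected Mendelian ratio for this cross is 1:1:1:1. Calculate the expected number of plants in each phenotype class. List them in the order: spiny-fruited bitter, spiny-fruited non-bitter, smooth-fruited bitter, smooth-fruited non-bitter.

133, 133, 133, 133

Total ratio parts = 4. Expected numbers out of 532:
  spiny-fruited bitter: 532 × 1/4 = 133
  spiny-fruited non-bitter: 532 × 1/4 = 133
  smooth-fruited bitter: 532 × 1/4 = 133
  smooth-fruited non-bitter: 532 × 1/4 = 133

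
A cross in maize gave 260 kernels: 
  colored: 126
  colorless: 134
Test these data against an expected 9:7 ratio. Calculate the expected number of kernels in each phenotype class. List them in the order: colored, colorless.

146.25, 113.75

Under the 9:7 hypothesis (Σ ratio = 16, N = 260):
  colored: 260 × 9/16 = 146.25
  colorless: 260 × 7/16 = 113.75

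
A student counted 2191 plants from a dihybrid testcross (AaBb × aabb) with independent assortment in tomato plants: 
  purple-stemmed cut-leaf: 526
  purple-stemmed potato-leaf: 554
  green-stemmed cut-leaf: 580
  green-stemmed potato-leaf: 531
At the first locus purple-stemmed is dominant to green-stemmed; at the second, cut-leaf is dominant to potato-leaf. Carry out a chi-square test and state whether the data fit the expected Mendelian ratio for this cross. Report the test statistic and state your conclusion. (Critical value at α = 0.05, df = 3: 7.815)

A dihybrid testcross with independent assortment gives a 1:1:1:1 ratio.
The 1:1:1:1 ratio has 4 parts, so with N = 2191 the expected counts are:
  purple-stemmed cut-leaf: 2191 × 1/4 = 547.75
  purple-stemmed potato-leaf: 2191 × 1/4 = 547.75
  green-stemmed cut-leaf: 2191 × 1/4 = 547.75
  green-stemmed potato-leaf: 2191 × 1/4 = 547.75
χ² = Σ (O − E)² / E
  purple-stemmed cut-leaf: (526 − 547.75)² / 547.75 = 0.8636
  purple-stemmed potato-leaf: (554 − 547.75)² / 547.75 = 0.0713
  green-stemmed cut-leaf: (580 − 547.75)² / 547.75 = 1.8988
  green-stemmed potato-leaf: (531 − 547.75)² / 547.75 = 0.5122
χ² = 0.8636 + 0.0713 + 1.8988 + 0.5122 = 3.3459 ≈ 3.346
Degrees of freedom = 4 − 1 = 3; critical value at α = 0.05 is 7.815.
Since 3.346 < 7.815, we fail to reject the null hypothesis — the data are consistent with the 1:1:1:1 ratio.

3.346; consistent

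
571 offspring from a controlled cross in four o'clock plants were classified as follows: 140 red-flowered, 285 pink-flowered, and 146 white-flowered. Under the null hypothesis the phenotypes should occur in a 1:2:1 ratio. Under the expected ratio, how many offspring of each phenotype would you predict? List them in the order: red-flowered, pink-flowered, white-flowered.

The 1:2:1 ratio has 4 parts, so with N = 571 the expected counts are:
  red-flowered: 571 × 1/4 = 142.75
  pink-flowered: 571 × 2/4 = 285.5
  white-flowered: 571 × 1/4 = 142.75

142.75, 285.5, 142.75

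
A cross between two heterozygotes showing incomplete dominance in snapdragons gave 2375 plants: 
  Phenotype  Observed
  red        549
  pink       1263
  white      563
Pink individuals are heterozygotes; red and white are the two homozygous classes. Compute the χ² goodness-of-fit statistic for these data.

With incomplete dominance, a heterozygote × heterozygote cross gives a 1:2:1 phenotypic ratio.
The 1:2:1 ratio has 4 parts, so with N = 2375 the expected counts are:
  red: 2375 × 1/4 = 593.75
  pink: 2375 × 2/4 = 1187.5
  white: 2375 × 1/4 = 593.75
χ² = Σ (O − E)² / E
  red: (549 − 593.75)² / 593.75 = 3.3727
  pink: (1263 − 1187.5)² / 1187.5 = 4.8002
  white: (563 − 593.75)² / 593.75 = 1.5925
χ² = 3.3727 + 4.8002 + 1.5925 = 9.7654 ≈ 9.765

9.765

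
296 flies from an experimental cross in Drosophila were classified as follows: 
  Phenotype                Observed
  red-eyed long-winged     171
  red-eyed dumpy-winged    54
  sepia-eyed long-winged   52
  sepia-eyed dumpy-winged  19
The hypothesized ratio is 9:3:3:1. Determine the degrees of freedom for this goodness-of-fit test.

A goodness-of-fit test with 4 phenotype classes has df = 4 − 1 = 3.

3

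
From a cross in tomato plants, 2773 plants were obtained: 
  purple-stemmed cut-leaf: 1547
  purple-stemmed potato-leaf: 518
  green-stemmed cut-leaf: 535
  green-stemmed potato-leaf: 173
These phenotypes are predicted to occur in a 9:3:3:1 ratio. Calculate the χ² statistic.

0.549

Total ratio parts = 16. Expected numbers out of 2773:
  purple-stemmed cut-leaf: 2773 × 9/16 = 1559.8125
  purple-stemmed potato-leaf: 2773 × 3/16 = 519.9375
  green-stemmed cut-leaf: 2773 × 3/16 = 519.9375
  green-stemmed potato-leaf: 2773 × 1/16 = 173.3125
χ² = Σ (O − E)² / E
  purple-stemmed cut-leaf: (1547 − 1559.8125)² / 1559.8125 = 0.1052
  purple-stemmed potato-leaf: (518 − 519.9375)² / 519.9375 = 0.0072
  green-stemmed cut-leaf: (535 − 519.9375)² / 519.9375 = 0.4364
  green-stemmed potato-leaf: (173 − 173.3125)² / 173.3125 = 0.0006
χ² = 0.1052 + 0.0072 + 0.4364 + 0.0006 = 0.5494 ≈ 0.549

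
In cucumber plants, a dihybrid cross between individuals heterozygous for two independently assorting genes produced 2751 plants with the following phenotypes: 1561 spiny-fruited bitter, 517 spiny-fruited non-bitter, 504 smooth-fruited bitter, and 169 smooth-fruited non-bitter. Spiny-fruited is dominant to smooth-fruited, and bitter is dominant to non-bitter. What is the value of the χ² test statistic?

0.442

A dihybrid F₂ with independent assortment and complete dominance at both loci gives a 9:3:3:1 phenotypic ratio.
Under the 9:3:3:1 hypothesis (Σ ratio = 16, N = 2751):
  spiny-fruited bitter: 2751 × 9/16 = 1547.4375
  spiny-fruited non-bitter: 2751 × 3/16 = 515.8125
  smooth-fruited bitter: 2751 × 3/16 = 515.8125
  smooth-fruited non-bitter: 2751 × 1/16 = 171.9375
χ² = Σ (O − E)² / E
  spiny-fruited bitter: (1561 − 1547.4375)² / 1547.4375 = 0.1189
  spiny-fruited non-bitter: (517 − 515.8125)² / 515.8125 = 0.0027
  smooth-fruited bitter: (504 − 515.8125)² / 515.8125 = 0.2705
  smooth-fruited non-bitter: (169 − 171.9375)² / 171.9375 = 0.0502
χ² = 0.1189 + 0.0027 + 0.2705 + 0.0502 = 0.4423 ≈ 0.442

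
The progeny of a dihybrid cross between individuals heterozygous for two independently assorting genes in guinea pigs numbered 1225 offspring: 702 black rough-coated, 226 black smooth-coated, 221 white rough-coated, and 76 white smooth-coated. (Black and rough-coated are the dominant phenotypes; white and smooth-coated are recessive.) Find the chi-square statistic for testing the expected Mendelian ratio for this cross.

A dihybrid F₂ with independent assortment and complete dominance at both loci gives a 9:3:3:1 phenotypic ratio.
Under the 9:3:3:1 hypothesis (Σ ratio = 16, N = 1225):
  black rough-coated: 1225 × 9/16 = 689.0625
  black smooth-coated: 1225 × 3/16 = 229.6875
  white rough-coated: 1225 × 3/16 = 229.6875
  white smooth-coated: 1225 × 1/16 = 76.5625
χ² = Σ (O − E)² / E
  black rough-coated: (702 − 689.0625)² / 689.0625 = 0.2429
  black smooth-coated: (226 − 229.6875)² / 229.6875 = 0.0592
  white rough-coated: (221 − 229.6875)² / 229.6875 = 0.3286
  white smooth-coated: (76 − 76.5625)² / 76.5625 = 0.0041
χ² = 0.2429 + 0.0592 + 0.3286 + 0.0041 = 0.6348 ≈ 0.635

0.635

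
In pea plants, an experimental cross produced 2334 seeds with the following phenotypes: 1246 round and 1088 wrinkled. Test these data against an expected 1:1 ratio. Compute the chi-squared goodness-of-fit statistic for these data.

Expected counts for N = 2334 under a 1:1 ratio (total parts = 2):
  round: 2334 × 1/2 = 1167
  wrinkled: 2334 × 1/2 = 1167
χ² = Σ (O − E)² / E
  round: (1246 − 1167)² / 1167 = 5.3479
  wrinkled: (1088 − 1167)² / 1167 = 5.3479
χ² = 5.3479 + 5.3479 = 10.6958 ≈ 10.696

10.696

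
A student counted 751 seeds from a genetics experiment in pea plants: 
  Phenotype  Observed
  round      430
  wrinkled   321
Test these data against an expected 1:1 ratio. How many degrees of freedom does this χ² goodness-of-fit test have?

1

A goodness-of-fit test with 2 phenotype classes has df = 2 − 1 = 1.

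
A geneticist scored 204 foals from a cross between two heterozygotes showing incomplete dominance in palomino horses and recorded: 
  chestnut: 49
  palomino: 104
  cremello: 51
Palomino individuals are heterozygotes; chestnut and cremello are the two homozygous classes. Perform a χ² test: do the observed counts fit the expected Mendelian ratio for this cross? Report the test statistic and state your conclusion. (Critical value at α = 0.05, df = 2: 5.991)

With incomplete dominance, a heterozygote × heterozygote cross gives a 1:2:1 phenotypic ratio.
Expected counts for N = 204 under a 1:2:1 ratio (total parts = 4):
  chestnut: 204 × 1/4 = 51
  palomino: 204 × 2/4 = 102
  cremello: 204 × 1/4 = 51
χ² = Σ (O − E)² / E
  chestnut: (49 − 51)² / 51 = 0.0784
  palomino: (104 − 102)² / 102 = 0.0392
  cremello: (51 − 51)² / 51 = 0.0000
χ² = 0.0784 + 0.0392 + 0.0000 = 0.1176 ≈ 0.118
Degrees of freedom = 3 − 1 = 2; critical value at α = 0.05 is 5.991.
Since 0.118 < 5.991, we fail to reject the null hypothesis — the data are consistent with the 1:2:1 ratio.

0.118; consistent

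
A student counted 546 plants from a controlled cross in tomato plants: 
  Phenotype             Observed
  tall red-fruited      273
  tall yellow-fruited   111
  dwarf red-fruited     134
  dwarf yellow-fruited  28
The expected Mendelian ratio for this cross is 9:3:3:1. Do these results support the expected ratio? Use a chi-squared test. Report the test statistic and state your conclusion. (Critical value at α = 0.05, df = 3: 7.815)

15.387; not consistent

Under the 9:3:3:1 hypothesis (Σ ratio = 16, N = 546):
  tall red-fruited: 546 × 9/16 = 307.125
  tall yellow-fruited: 546 × 3/16 = 102.375
  dwarf red-fruited: 546 × 3/16 = 102.375
  dwarf yellow-fruited: 546 × 1/16 = 34.125
χ² = Σ (O − E)² / E
  tall red-fruited: (273 − 307.125)² / 307.125 = 3.7917
  tall yellow-fruited: (111 − 102.375)² / 102.375 = 0.7266
  dwarf red-fruited: (134 − 102.375)² / 102.375 = 9.7694
  dwarf yellow-fruited: (28 − 34.125)² / 34.125 = 1.0994
χ² = 3.7917 + 0.7266 + 9.7694 + 1.0994 = 15.3871 ≈ 15.387
Degrees of freedom = 4 − 1 = 3; critical value at α = 0.05 is 7.815.
Since 15.387 > 7.815, we reject the null hypothesis — the data do not fit the 9:3:3:1 ratio.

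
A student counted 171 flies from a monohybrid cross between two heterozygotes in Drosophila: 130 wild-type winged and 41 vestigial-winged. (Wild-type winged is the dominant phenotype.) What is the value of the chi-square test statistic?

0.096

For a monohybrid cross between heterozygotes with complete dominance, the expected phenotypic ratio is 3:1.
The 3:1 ratio has 4 parts, so with N = 171 the expected counts are:
  wild-type winged: 171 × 3/4 = 128.25
  vestigial-winged: 171 × 1/4 = 42.75
χ² = Σ (O − E)² / E
  wild-type winged: (130 − 128.25)² / 128.25 = 0.0239
  vestigial-winged: (41 − 42.75)² / 42.75 = 0.0716
χ² = 0.0239 + 0.0716 = 0.0955 ≈ 0.096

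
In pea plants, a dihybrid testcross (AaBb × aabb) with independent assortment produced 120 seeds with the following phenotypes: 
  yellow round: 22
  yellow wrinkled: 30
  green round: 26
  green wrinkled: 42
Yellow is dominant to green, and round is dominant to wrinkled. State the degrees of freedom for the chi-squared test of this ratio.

3

A dihybrid testcross with independent assortment gives a 1:1:1:1 ratio.
A goodness-of-fit test with 4 phenotype classes has df = 4 − 1 = 3.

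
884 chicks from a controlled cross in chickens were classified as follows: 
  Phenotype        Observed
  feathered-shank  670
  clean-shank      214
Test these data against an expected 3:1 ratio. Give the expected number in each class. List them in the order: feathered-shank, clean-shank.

The 3:1 ratio has 4 parts, so with N = 884 the expected counts are:
  feathered-shank: 884 × 3/4 = 663
  clean-shank: 884 × 1/4 = 221

663, 221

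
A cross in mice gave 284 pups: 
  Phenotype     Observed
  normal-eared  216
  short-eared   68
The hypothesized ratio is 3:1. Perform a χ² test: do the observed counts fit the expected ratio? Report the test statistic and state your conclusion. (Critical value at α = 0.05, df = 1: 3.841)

0.169; consistent

Expected counts for N = 284 under a 3:1 ratio (total parts = 4):
  normal-eared: 284 × 3/4 = 213
  short-eared: 284 × 1/4 = 71
χ² = Σ (O − E)² / E
  normal-eared: (216 − 213)² / 213 = 0.0423
  short-eared: (68 − 71)² / 71 = 0.1268
χ² = 0.0423 + 0.1268 = 0.1691 ≈ 0.169
Degrees of freedom = 2 − 1 = 1; critical value at α = 0.05 is 3.841.
Since 0.169 < 3.841, we fail to reject the null hypothesis — the data are consistent with the 3:1 ratio.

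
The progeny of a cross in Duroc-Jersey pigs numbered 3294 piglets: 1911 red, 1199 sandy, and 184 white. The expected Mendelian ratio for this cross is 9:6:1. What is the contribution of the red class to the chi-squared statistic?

1.823

Expected counts for N = 3294 under a 9:6:1 ratio (total parts = 16):
  red: 3294 × 9/16 = 1852.875
  sandy: 3294 × 6/16 = 1235.25
  white: 3294 × 1/16 = 205.875
Contribution of red: (1911 − 1852.875)² / 1852.875 = 1.8234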